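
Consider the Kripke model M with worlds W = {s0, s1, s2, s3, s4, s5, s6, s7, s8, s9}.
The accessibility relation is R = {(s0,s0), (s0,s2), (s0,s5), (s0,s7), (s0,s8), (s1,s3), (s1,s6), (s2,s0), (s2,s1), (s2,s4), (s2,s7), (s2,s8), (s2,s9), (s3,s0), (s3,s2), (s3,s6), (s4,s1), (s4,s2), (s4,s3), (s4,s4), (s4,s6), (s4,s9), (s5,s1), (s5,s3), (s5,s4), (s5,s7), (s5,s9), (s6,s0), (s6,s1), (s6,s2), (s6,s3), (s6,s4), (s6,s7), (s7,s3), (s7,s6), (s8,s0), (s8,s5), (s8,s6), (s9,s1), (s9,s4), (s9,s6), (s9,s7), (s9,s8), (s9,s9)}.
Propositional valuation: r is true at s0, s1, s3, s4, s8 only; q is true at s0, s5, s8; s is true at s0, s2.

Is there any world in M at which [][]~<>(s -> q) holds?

Recall that []ψ holds at a world iff ψ holds at every accessible world, and <>ψ holds iff ψ holds at some accessible world.
Let φ = [][]~<>(s -> q). Evaluate φ at each world:
  s0 (successors {s0, s2, s5, s7, s8}): φ is false.
  s1 (successors {s3, s6}): φ is false.
  s2 (successors {s0, s1, s4, s7, s8, s9}): φ is false.
  s3 (successors {s0, s2, s6}): φ is false.
  s4 (successors {s1, s2, s3, s4, s6, s9}): φ is false.
  s5 (successors {s1, s3, s4, s7, s9}): φ is false.
  s6 (successors {s0, s1, s2, s3, s4, s7}): φ is false.
  s7 (successors {s3, s6}): φ is false.
  s8 (successors {s0, s5, s6}): φ is false.
  s9 (successors {s1, s4, s6, s7, s8, s9}): φ is false.
For instance, at s0:
  At s0: [][]~<>(s -> q) requires []~<>(s -> q) at every successor {s0, s2, s5, s7, s8}.
    []~<>(s -> q) fails at s0, so [][]~<>(s -> q) is false at s0.
      At s0: []~<>(s -> q) requires ~<>(s -> q) at every successor {s0, s2, s5, s7, s8}.
        ~<>(s -> q) fails at s0, so []~<>(s -> q) is false at s0.

No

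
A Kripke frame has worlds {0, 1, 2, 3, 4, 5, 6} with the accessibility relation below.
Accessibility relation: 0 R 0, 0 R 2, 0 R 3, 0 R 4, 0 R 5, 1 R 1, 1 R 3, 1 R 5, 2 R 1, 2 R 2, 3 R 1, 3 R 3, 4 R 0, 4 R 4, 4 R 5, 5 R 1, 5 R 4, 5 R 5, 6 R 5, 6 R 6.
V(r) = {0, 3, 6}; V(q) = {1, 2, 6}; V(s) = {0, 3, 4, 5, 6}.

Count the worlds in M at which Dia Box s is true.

4

Let φ = Dia Box s. Evaluate φ at each world:
  0 (successors {0, 2, 3, 4, 5}): φ is true.
  1 (successors {1, 3, 5}): φ is false.
  2 (successors {1, 2}): φ is false.
  3 (successors {1, 3}): φ is false.
  4 (successors {0, 4, 5}): φ is true.
  5 (successors {1, 4, 5}): φ is true.
  6 (successors {5, 6}): φ is true.
For instance, at 3:
  At 3: Dia Box s requires Box s at some successor in {1, 3}.
    At 1: Box s is false.
    At 3: Box s is false.
  So Dia Box s is false at 3.
Satisfying worlds: {0, 4, 5, 6}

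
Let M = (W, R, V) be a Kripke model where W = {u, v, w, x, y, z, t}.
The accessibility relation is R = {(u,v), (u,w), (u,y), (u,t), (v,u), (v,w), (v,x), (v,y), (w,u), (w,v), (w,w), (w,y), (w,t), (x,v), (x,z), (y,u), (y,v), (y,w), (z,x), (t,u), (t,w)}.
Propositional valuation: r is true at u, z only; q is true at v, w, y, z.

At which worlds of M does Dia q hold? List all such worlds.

Recall that Dia ψ holds at a world iff ψ holds at some accessible world.
Let φ = Dia q. Evaluate φ at each world:
  u (successors {v, w, y, t}): φ is true.
  v (successors {u, w, x, y}): φ is true.
  w (successors {u, v, w, y, t}): φ is true.
  x (successors {v, z}): φ is true.
  y (successors {u, v, w}): φ is true.
  z (successors {x}): φ is false.
  t (successors {u, w}): φ is true.
For instance, at u:
  At u: Dia q requires q at some successor in {v, w, y, t}.
    q holds at v, so Dia q is true at u.
Satisfying worlds: {u, v, w, x, y, t}

u, v, w, x, y, t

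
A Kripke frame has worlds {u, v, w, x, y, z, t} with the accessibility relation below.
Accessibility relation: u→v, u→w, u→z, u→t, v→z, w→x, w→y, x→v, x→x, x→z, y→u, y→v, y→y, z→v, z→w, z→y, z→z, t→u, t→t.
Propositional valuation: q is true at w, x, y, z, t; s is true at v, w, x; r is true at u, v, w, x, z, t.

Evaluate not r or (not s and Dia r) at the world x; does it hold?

No

At x: not r is false, not s and Dia r is false, so not r or (not s and Dia r) is false.
  At x: not s is false, Dia r is true, so not s and Dia r is false.
    At x: Dia r requires r at some successor in {v, x, z}.
      r holds at v, so Dia r is true at x.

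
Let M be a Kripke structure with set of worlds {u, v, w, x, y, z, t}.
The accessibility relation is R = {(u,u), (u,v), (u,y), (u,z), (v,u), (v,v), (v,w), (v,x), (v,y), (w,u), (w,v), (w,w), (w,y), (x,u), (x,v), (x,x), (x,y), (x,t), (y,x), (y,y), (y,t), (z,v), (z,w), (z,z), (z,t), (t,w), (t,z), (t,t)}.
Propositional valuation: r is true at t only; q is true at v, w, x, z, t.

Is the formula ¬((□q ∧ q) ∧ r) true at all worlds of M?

Recall that □ψ holds at a world iff ψ holds at every accessible world, and ◇ψ holds iff ψ holds at some accessible world.
Let φ = ¬((□q ∧ q) ∧ r). Evaluate φ at each world:
  u (successors {u, v, y, z}): φ is true.
  v (successors {u, v, w, x, y}): φ is true.
  w (successors {u, v, w, y}): φ is true.
  x (successors {u, v, x, y, t}): φ is true.
  y (successors {x, y, t}): φ is true.
  z (successors {v, w, z, t}): φ is true.
  t (successors {w, z, t}): φ is false.
Detail at t (counterexample):
  At t: (□q ∧ q) ∧ r is true, so ¬((□q ∧ q) ∧ r) is false.
    At t: □q ∧ q is true, r is true, so (□q ∧ q) ∧ r is true.
      At t: □q is true, q is true, so □q ∧ q is true.

No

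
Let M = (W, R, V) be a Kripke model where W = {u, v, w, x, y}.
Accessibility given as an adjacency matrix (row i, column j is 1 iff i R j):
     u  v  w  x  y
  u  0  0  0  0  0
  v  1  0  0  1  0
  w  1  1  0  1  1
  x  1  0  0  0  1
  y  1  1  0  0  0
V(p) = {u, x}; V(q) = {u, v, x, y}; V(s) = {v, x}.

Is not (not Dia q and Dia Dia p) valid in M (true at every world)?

Recall that Dia ψ holds at a world iff ψ holds at some accessible world.
Let φ = not (not Dia q and Dia Dia p). Evaluate φ at each world:
  u (successors ∅): φ is true.
  v (successors {u, x}): φ is true.
  w (successors {u, v, x, y}): φ is true.
  x (successors {u, y}): φ is true.
  y (successors {u, v}): φ is true.
For instance, at w:
  At w: not Dia q and Dia Dia p is false, so not (not Dia q and Dia Dia p) is true.
    At w: not Dia q is false, Dia Dia p is true, so not Dia q and Dia Dia p is false.
      At w: Dia q is true, so not Dia q is false.
      At w: Dia Dia p requires Dia p at some successor in {u, v, x, y}.
        Dia p holds at v, so Dia Dia p is true at w.

Yes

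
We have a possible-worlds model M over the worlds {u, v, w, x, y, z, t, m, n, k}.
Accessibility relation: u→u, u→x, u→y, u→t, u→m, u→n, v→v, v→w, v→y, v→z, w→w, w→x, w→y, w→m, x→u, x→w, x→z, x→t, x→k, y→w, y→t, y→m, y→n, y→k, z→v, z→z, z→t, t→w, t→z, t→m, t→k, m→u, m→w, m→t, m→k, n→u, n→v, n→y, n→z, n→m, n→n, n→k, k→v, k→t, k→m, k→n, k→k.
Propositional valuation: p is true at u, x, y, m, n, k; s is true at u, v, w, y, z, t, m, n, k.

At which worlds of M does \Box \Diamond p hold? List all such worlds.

u, w, y, m, k

Recall that \Box ψ holds at a world iff ψ holds at every accessible world, and \Diamond ψ holds iff ψ holds at some accessible world.
Let φ = \Box \Diamond p. Evaluate φ at each world:
  u (successors {u, x, y, t, m, n}): φ is true.
  v (successors {v, w, y, z}): φ is false.
  w (successors {w, x, y, m}): φ is true.
  x (successors {u, w, z, t, k}): φ is false.
  y (successors {w, t, m, n, k}): φ is true.
  z (successors {v, z, t}): φ is false.
  t (successors {w, z, m, k}): φ is false.
  m (successors {u, w, t, k}): φ is true.
  n (successors {u, v, y, z, m, n, k}): φ is false.
  k (successors {v, t, m, n, k}): φ is true.
For instance, at n:
  At n: \Box \Diamond p requires \Diamond p at every successor {u, v, y, z, m, n, k}.
    \Diamond p fails at z, so \Box \Diamond p is false at n.
      At z: \Diamond p requires p at some successor in {v, z, t}.
        At v: p is false.
        At z: p is false.
        At t: p is false.
      So \Diamond p is false at z.
Satisfying worlds: {u, w, y, m, k}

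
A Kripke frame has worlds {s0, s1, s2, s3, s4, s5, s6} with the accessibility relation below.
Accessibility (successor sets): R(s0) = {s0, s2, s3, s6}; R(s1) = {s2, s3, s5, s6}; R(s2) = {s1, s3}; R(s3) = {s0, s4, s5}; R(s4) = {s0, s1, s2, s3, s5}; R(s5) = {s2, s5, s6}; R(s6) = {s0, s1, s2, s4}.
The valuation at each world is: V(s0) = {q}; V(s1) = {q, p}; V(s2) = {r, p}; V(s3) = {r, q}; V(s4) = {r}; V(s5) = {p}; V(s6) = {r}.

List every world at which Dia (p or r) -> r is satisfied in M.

s2, s3, s4, s6

Recall that Dia ψ holds at a world iff ψ holds at some accessible world.
Let φ = Dia (p or r) -> r. Evaluate φ at each world:
  s0 (successors {s0, s2, s3, s6}): φ is false.
  s1 (successors {s2, s3, s5, s6}): φ is false.
  s2 (successors {s1, s3}): φ is true.
  s3 (successors {s0, s4, s5}): φ is true.
  s4 (successors {s0, s1, s2, s3, s5}): φ is true.
  s5 (successors {s2, s5, s6}): φ is false.
  s6 (successors {s0, s1, s2, s4}): φ is true.
For instance, at s2:
  At s2: Dia (p or r) is true, r is true, so Dia (p or r) -> r is true.
    At s2: Dia (p or r) requires p or r at some successor in {s1, s3}.
      p or r holds at s1, so Dia (p or r) is true at s2.
Satisfying worlds: {s2, s3, s4, s6}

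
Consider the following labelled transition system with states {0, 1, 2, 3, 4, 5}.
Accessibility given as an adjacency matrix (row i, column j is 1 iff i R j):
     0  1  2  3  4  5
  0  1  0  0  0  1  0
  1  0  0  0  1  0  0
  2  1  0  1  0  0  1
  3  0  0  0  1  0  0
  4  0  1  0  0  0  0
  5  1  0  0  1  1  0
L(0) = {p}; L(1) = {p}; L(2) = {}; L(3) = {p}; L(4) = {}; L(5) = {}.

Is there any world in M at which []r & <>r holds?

No

Let φ = []r & <>r. Evaluate φ at each world:
  0 (successors {0, 4}): φ is false.
  1 (successors {3}): φ is false.
  2 (successors {0, 2, 5}): φ is false.
  3 (successors {3}): φ is false.
  4 (successors {1}): φ is false.
  5 (successors {0, 3, 4}): φ is false.
For instance, at 2:
  At 2: []r is false, <>r is false, so []r & <>r is false.
    At 2: []r requires r at every successor {0, 2, 5}.
      r fails at 0, so []r is false at 2.
    At 2: <>r requires r at some successor in {0, 2, 5}.
      At 0: r is false.
      At 2: r is false.
      At 5: r is false.
    So <>r is false at 2.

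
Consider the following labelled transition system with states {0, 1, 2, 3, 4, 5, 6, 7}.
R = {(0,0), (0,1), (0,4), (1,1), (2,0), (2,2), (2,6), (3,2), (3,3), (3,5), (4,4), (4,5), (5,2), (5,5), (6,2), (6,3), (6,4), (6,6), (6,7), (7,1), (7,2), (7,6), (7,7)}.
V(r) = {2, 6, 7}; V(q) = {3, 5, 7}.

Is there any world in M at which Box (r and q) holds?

No

Let φ = Box (r and q). Evaluate φ at each world:
  0 (successors {0, 1, 4}): φ is false.
  1 (successors {1}): φ is false.
  2 (successors {0, 2, 6}): φ is false.
  3 (successors {2, 3, 5}): φ is false.
  4 (successors {4, 5}): φ is false.
  5 (successors {2, 5}): φ is false.
  6 (successors {2, 3, 4, 6, 7}): φ is false.
  7 (successors {1, 2, 6, 7}): φ is false.
For instance, at 3:
  At 3: Box (r and q) requires r and q at every successor {2, 3, 5}.
    r and q fails at 2, so Box (r and q) is false at 3.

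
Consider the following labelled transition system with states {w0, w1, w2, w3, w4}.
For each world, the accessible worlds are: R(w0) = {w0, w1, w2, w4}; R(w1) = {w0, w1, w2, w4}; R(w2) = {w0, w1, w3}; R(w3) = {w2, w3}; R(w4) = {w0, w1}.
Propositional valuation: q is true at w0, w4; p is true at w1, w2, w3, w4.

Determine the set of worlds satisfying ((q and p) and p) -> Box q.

w0, w1, w2, w3

Let φ = ((q and p) and p) -> Box q. Evaluate φ at each world:
  w0 (successors {w0, w1, w2, w4}): φ is true.
  w1 (successors {w0, w1, w2, w4}): φ is true.
  w2 (successors {w0, w1, w3}): φ is true.
  w3 (successors {w2, w3}): φ is true.
  w4 (successors {w0, w1}): φ is false.
For instance, at w0:
  At w0: (q and p) and p is false, Box q is false, so ((q and p) and p) -> Box q is true.
    At w0: Box q requires q at every successor {w0, w1, w2, w4}.
      q fails at w1, so Box q is false at w0.
Satisfying worlds: {w0, w1, w2, w3}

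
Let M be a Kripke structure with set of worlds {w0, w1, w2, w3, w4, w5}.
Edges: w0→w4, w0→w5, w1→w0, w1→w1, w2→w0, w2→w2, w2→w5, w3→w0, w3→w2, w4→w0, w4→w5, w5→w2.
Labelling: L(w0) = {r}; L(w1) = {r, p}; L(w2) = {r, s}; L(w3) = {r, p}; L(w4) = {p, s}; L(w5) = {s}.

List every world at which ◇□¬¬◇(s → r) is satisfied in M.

Let φ = ◇□¬¬◇(s → r). Evaluate φ at each world:
  w0 (successors {w4, w5}): φ is true.
  w1 (successors {w0, w1}): φ is true.
  w2 (successors {w0, w2, w5}): φ is true.
  w3 (successors {w0, w2}): φ is true.
  w4 (successors {w0, w5}): φ is true.
  w5 (successors {w2}): φ is false.
For instance, at w4:
  At w4: ◇□¬¬◇(s → r) requires □¬¬◇(s → r) at some successor in {w0, w5}.
    □¬¬◇(s → r) holds at w0, so ◇□¬¬◇(s → r) is true at w4.
      At w0: □¬¬◇(s → r) requires ¬¬◇(s → r) at every successor {w4, w5}.
        At w4: ¬¬◇(s → r) is true.
        At w5: ¬¬◇(s → r) is true.
      So □¬¬◇(s → r) is true at w0.
Satisfying worlds: {w0, w1, w2, w3, w4}

w0, w1, w2, w3, w4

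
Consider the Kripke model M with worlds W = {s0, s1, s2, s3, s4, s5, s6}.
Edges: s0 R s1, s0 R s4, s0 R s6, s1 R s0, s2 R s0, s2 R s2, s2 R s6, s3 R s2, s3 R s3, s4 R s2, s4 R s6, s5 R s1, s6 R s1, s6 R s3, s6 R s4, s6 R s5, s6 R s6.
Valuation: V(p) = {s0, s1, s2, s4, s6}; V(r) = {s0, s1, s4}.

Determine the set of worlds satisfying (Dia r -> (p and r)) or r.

s0, s1, s3, s4

Let φ = (Dia r -> (p and r)) or r. Evaluate φ at each world:
  s0 (successors {s1, s4, s6}): φ is true.
  s1 (successors {s0}): φ is true.
  s2 (successors {s0, s2, s6}): φ is false.
  s3 (successors {s2, s3}): φ is true.
  s4 (successors {s2, s6}): φ is true.
  s5 (successors {s1}): φ is false.
  s6 (successors {s1, s3, s4, s5, s6}): φ is false.
For instance, at s2:
  At s2: Dia r -> (p and r) is false, r is false, so (Dia r -> (p and r)) or r is false.
    At s2: Dia r is true, p and r is false, so Dia r -> (p and r) is false.
      At s2: Dia r requires r at some successor in {s0, s2, s6}.
        r holds at s0, so Dia r is true at s2.
Satisfying worlds: {s0, s1, s3, s4}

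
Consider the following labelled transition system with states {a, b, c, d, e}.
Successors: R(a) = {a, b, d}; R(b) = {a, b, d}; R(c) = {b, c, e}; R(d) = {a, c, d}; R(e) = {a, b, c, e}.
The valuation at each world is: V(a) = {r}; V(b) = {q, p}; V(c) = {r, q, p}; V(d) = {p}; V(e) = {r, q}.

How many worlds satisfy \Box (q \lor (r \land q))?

1

Recall that \Box ψ holds at a world iff ψ holds at every accessible world, and \Diamond ψ holds iff ψ holds at some accessible world.
Let φ = \Box (q \lor (r \land q)). Evaluate φ at each world:
  a (successors {a, b, d}): φ is false.
  b (successors {a, b, d}): φ is false.
  c (successors {b, c, e}): φ is true.
  d (successors {a, c, d}): φ is false.
  e (successors {a, b, c, e}): φ is false.
For instance, at b:
  At b: \Box (q \lor (r \land q)) requires q \lor (r \land q) at every successor {a, b, d}.
    q \lor (r \land q) fails at a, so \Box (q \lor (r \land q)) is false at b.
Satisfying worlds: {c}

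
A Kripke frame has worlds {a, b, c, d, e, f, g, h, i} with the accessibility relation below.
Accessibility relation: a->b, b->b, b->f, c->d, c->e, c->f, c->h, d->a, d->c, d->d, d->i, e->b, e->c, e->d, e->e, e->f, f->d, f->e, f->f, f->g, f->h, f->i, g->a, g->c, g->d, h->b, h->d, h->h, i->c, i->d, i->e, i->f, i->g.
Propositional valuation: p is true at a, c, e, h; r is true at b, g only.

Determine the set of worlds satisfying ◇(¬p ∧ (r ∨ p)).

Recall that ◇ψ holds at a world iff ψ holds at some accessible world.
Let φ = ◇(¬p ∧ (r ∨ p)). Evaluate φ at each world:
  a (successors {b}): φ is true.
  b (successors {b, f}): φ is true.
  c (successors {d, e, f, h}): φ is false.
  d (successors {a, c, d, i}): φ is false.
  e (successors {b, c, d, e, f}): φ is true.
  f (successors {d, e, f, g, h, i}): φ is true.
  g (successors {a, c, d}): φ is false.
  h (successors {b, d, h}): φ is true.
  i (successors {c, d, e, f, g}): φ is true.
For instance, at a:
  At a: ◇(¬p ∧ (r ∨ p)) requires ¬p ∧ (r ∨ p) at some successor in {b}.
    ¬p ∧ (r ∨ p) holds at b, so ◇(¬p ∧ (r ∨ p)) is true at a.
Satisfying worlds: {a, b, e, f, h, i}

a, b, e, f, h, i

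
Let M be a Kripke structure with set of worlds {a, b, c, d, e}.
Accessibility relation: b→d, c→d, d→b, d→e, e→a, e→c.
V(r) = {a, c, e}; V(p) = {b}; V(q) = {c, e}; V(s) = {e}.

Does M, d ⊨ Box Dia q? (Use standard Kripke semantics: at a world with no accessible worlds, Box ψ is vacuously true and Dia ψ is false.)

No

Recall that Box ψ holds at a world iff ψ holds at every accessible world, and Dia ψ holds iff ψ holds at some accessible world.
At d: Box Dia q requires Dia q at every successor {b, e}.
  Dia q fails at b, so Box Dia q is false at d.
    At b: Dia q requires q at some successor in {d}.
      At d: q is false.
    So Dia q is false at b.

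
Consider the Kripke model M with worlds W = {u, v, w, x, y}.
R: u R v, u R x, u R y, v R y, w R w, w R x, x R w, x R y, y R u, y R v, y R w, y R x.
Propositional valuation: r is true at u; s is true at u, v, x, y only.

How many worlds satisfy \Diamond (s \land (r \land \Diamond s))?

Let φ = \Diamond (s \land (r \land \Diamond s)). Evaluate φ at each world:
  u (successors {v, x, y}): φ is false.
  v (successors {y}): φ is false.
  w (successors {w, x}): φ is false.
  x (successors {w, y}): φ is false.
  y (successors {u, v, w, x}): φ is true.
For instance, at v:
  At v: \Diamond (s \land (r \land \Diamond s)) requires s \land (r \land \Diamond s) at some successor in {y}.
    At y: s \land (r \land \Diamond s) is false.
  So \Diamond (s \land (r \land \Diamond s)) is false at v.
Satisfying worlds: {y}

1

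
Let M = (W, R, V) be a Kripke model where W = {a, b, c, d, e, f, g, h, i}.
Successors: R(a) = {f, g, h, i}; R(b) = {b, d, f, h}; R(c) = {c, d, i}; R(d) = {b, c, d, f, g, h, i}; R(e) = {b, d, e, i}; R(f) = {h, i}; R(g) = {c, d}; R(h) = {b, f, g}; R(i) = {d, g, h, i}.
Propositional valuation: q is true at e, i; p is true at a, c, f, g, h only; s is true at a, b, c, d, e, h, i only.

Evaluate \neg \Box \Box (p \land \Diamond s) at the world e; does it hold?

Recall that \Box ψ holds at a world iff ψ holds at every accessible world, and \Diamond ψ holds iff ψ holds at some accessible world.
At e: \Box \Box (p \land \Diamond s) is false, so \neg \Box \Box (p \land \Diamond s) is true.
  At e: \Box \Box (p \land \Diamond s) requires \Box (p \land \Diamond s) at every successor {b, d, e, i}.
    \Box (p \land \Diamond s) fails at b, so \Box \Box (p \land \Diamond s) is false at e.
      At b: \Box (p \land \Diamond s) requires p \land \Diamond s at every successor {b, d, f, h}.
        p \land \Diamond s fails at b, so \Box (p \land \Diamond s) is false at b.

Yes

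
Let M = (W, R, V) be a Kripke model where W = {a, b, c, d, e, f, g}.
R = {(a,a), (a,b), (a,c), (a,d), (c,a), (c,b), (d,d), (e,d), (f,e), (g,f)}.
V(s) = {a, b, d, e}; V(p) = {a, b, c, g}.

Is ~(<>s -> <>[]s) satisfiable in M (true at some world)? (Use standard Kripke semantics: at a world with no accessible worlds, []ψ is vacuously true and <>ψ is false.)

No

Recall that []ψ holds at a world iff ψ holds at every accessible world, and <>ψ holds iff ψ holds at some accessible world.
Let φ = ~(<>s -> <>[]s). Evaluate φ at each world:
  a (successors {a, b, c, d}): φ is false.
  b (successors ∅): φ is false.
  c (successors {a, b}): φ is false.
  d (successors {d}): φ is false.
  e (successors {d}): φ is false.
  f (successors {e}): φ is false.
  g (successors {f}): φ is false.
For instance, at a:
  At a: <>s -> <>[]s is true, so ~(<>s -> <>[]s) is false.
    At a: <>s is true, <>[]s is true, so <>s -> <>[]s is true.
      At a: <>s requires s at some successor in {a, b, c, d}.
        s holds at a, so <>s is true at a.
      At a: <>[]s requires []s at some successor in {a, b, c, d}.
        []s holds at b, so <>[]s is true at a.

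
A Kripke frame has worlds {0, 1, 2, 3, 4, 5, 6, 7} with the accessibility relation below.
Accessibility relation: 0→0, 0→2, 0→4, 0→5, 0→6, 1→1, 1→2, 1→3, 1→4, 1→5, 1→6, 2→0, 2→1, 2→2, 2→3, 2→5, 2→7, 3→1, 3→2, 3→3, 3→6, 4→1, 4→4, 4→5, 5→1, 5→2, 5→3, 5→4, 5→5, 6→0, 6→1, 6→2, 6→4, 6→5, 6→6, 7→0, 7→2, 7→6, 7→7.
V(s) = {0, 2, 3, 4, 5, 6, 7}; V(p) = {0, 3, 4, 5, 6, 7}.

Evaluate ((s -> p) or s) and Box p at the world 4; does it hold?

No

At 4: (s -> p) or s is true, Box p is false, so ((s -> p) or s) and Box p is false.
  At 4: Box p requires p at every successor {1, 4, 5}.
    p fails at 1, so Box p is false at 4.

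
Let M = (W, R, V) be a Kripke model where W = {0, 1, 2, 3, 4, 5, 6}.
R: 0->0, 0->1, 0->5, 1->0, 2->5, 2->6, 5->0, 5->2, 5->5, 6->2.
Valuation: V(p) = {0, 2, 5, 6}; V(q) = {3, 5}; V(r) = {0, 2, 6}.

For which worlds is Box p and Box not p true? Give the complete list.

Let φ = Box p and Box not p. Evaluate φ at each world:
  0 (successors {0, 1, 5}): φ is false.
  1 (successors {0}): φ is false.
  2 (successors {5, 6}): φ is false.
  3 (successors ∅): φ is true.
  4 (successors ∅): φ is true.
  5 (successors {0, 2, 5}): φ is false.
  6 (successors {2}): φ is false.
For instance, at 6:
  At 6: Box p is true, Box not p is false, so Box p and Box not p is false.
    At 6: Box p requires p at every successor {2}.
      At 2: p is true.
    So Box p is true at 6.
    At 6: Box not p requires not p at every successor {2}.
      not p fails at 2, so Box not p is false at 6.
Satisfying worlds: {3, 4}

3, 4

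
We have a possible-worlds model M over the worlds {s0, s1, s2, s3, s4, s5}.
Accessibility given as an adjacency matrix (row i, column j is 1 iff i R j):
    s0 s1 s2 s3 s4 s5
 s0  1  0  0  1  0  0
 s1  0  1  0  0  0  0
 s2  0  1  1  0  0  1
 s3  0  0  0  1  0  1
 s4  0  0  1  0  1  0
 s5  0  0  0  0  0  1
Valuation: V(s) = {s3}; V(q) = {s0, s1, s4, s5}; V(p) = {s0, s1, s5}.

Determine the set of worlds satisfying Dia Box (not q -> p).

Let φ = Dia Box (not q -> p). Evaluate φ at each world:
  s0 (successors {s0, s3}): φ is false.
  s1 (successors {s1}): φ is true.
  s2 (successors {s1, s2, s5}): φ is true.
  s3 (successors {s3, s5}): φ is true.
  s4 (successors {s2, s4}): φ is false.
  s5 (successors {s5}): φ is true.
For instance, at s4:
  At s4: Dia Box (not q -> p) requires Box (not q -> p) at some successor in {s2, s4}.
    At s2: Box (not q -> p) is false.
    At s4: Box (not q -> p) is false.
  So Dia Box (not q -> p) is false at s4.
Satisfying worlds: {s1, s2, s3, s5}

s1, s2, s3, s5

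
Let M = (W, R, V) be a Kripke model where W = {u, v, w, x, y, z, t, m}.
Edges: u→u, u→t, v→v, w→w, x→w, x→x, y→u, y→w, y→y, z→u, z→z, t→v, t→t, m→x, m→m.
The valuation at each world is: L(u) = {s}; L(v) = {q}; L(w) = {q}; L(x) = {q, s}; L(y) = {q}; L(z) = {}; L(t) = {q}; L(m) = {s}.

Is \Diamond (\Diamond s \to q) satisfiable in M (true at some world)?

Recall that \Diamond ψ holds at a world iff ψ holds at some accessible world.
Let φ = \Diamond (\Diamond s \to q). Evaluate φ at each world:
  u (successors {u, t}): φ is true.
  v (successors {v}): φ is true.
  w (successors {w}): φ is true.
  x (successors {w, x}): φ is true.
  y (successors {u, w, y}): φ is true.
  z (successors {u, z}): φ is false.
  t (successors {v, t}): φ is true.
  m (successors {x, m}): φ is true.
Detail at u (witness):
  At u: \Diamond (\Diamond s \to q) requires \Diamond s \to q at some successor in {u, t}.
    \Diamond s \to q holds at t, so \Diamond (\Diamond s \to q) is true at u.
      At t: \Diamond s is false, q is true, so \Diamond s \to q is true.

Yes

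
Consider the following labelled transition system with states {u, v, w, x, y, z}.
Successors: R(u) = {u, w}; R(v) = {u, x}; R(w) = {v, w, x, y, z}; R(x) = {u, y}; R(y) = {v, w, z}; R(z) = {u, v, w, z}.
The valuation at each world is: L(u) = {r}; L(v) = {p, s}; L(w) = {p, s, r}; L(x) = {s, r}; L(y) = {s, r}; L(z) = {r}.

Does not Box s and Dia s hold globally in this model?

Yes

Recall that Box ψ holds at a world iff ψ holds at every accessible world, and Dia ψ holds iff ψ holds at some accessible world.
Let φ = not Box s and Dia s. Evaluate φ at each world:
  u (successors {u, w}): φ is true.
  v (successors {u, x}): φ is true.
  w (successors {v, w, x, y, z}): φ is true.
  x (successors {u, y}): φ is true.
  y (successors {v, w, z}): φ is true.
  z (successors {u, v, w, z}): φ is true.
For instance, at x:
  At x: not Box s is true, Dia s is true, so not Box s and Dia s is true.
    At x: Box s is false, so not Box s is true.
      At x: Box s requires s at every successor {u, y}.
        s fails at u, so Box s is false at x.
    At x: Dia s requires s at some successor in {u, y}.
      s holds at y, so Dia s is true at x.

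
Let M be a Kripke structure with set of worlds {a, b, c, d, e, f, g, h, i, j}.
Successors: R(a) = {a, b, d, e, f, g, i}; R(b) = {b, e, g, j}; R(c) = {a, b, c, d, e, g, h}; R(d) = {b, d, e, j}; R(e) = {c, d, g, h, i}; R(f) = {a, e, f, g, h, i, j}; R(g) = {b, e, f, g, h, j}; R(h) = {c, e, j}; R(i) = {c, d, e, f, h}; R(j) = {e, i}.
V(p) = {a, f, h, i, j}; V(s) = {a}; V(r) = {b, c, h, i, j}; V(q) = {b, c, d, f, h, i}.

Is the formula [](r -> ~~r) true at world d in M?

At d: [](r -> ~~r) requires r -> ~~r at every successor {b, d, e, j}.
  At b: r -> ~~r is true.
  At d: r -> ~~r is true.
  At e: r -> ~~r is true.
  At j: r -> ~~r is true.
So [](r -> ~~r) is true at d.

Yes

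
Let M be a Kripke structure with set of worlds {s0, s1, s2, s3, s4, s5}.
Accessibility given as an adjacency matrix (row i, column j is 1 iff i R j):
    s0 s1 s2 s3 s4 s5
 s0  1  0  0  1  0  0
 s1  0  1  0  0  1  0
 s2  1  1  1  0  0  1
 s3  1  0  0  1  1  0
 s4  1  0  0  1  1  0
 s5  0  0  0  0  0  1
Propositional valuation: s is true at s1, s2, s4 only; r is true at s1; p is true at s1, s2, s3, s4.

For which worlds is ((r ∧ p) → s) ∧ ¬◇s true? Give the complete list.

s0, s5

Recall that ◇ψ holds at a world iff ψ holds at some accessible world.
Let φ = ((r ∧ p) → s) ∧ ¬◇s. Evaluate φ at each world:
  s0 (successors {s0, s3}): φ is true.
  s1 (successors {s1, s4}): φ is false.
  s2 (successors {s0, s1, s2, s5}): φ is false.
  s3 (successors {s0, s3, s4}): φ is false.
  s4 (successors {s0, s3, s4}): φ is false.
  s5 (successors {s5}): φ is true.
For instance, at s0:
  At s0: (r ∧ p) → s is true, ¬◇s is true, so ((r ∧ p) → s) ∧ ¬◇s is true.
    At s0: ◇s is false, so ¬◇s is true.
      At s0: ◇s requires s at some successor in {s0, s3}.
        At s0: s is false.
        At s3: s is false.
      So ◇s is false at s0.
Satisfying worlds: {s0, s5}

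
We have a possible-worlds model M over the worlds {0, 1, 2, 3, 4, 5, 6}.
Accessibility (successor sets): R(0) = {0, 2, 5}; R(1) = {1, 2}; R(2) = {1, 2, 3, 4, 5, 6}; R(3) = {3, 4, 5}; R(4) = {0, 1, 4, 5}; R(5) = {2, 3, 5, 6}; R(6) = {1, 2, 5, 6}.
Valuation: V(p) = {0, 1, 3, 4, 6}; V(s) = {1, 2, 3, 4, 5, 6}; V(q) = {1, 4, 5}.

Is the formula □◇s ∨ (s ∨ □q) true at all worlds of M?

Yes

Let φ = □◇s ∨ (s ∨ □q). Evaluate φ at each world:
  0 (successors {0, 2, 5}): φ is true.
  1 (successors {1, 2}): φ is true.
  2 (successors {1, 2, 3, 4, 5, 6}): φ is true.
  3 (successors {3, 4, 5}): φ is true.
  4 (successors {0, 1, 4, 5}): φ is true.
  5 (successors {2, 3, 5, 6}): φ is true.
  6 (successors {1, 2, 5, 6}): φ is true.
For instance, at 4:
  At 4: □◇s is true, s ∨ □q is true, so □◇s ∨ (s ∨ □q) is true.
    At 4: □◇s requires ◇s at every successor {0, 1, 4, 5}.
      At 0: ◇s is true.
      At 1: ◇s is true.
      At 4: ◇s is true.
      At 5: ◇s is true.
    So □◇s is true at 4.
    At 4: s is true, □q is false, so s ∨ □q is true.
      At 4: □q requires q at every successor {0, 1, 4, 5}.
        q fails at 0, so □q is false at 4.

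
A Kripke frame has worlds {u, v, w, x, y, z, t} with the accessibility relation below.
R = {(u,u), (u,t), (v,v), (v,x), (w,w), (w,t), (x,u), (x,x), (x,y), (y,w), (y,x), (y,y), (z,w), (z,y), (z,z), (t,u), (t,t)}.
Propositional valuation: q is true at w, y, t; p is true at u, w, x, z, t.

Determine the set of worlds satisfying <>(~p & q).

Let φ = <>(~p & q). Evaluate φ at each world:
  u (successors {u, t}): φ is false.
  v (successors {v, x}): φ is false.
  w (successors {w, t}): φ is false.
  x (successors {u, x, y}): φ is true.
  y (successors {w, x, y}): φ is true.
  z (successors {w, y, z}): φ is true.
  t (successors {u, t}): φ is false.
For instance, at z:
  At z: <>(~p & q) requires ~p & q at some successor in {w, y, z}.
    ~p & q holds at y, so <>(~p & q) is true at z.
Satisfying worlds: {x, y, z}

x, y, z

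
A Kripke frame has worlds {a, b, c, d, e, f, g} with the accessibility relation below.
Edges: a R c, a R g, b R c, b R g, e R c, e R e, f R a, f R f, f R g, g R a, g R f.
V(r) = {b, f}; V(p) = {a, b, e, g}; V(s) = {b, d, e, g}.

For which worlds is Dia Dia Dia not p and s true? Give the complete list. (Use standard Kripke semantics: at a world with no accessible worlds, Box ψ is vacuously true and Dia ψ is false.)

b, e, g

Let φ = Dia Dia Dia not p and s. Evaluate φ at each world:
  a (successors {c, g}): φ is false.
  b (successors {c, g}): φ is true.
  c (successors ∅): φ is false.
  d (successors ∅): φ is false.
  e (successors {c, e}): φ is true.
  f (successors {a, f, g}): φ is false.
  g (successors {a, f}): φ is true.
For instance, at f:
  At f: Dia Dia Dia not p is true, s is false, so Dia Dia Dia not p and s is false.
    At f: Dia Dia Dia not p requires Dia Dia not p at some successor in {a, f, g}.
      Dia Dia not p holds at a, so Dia Dia Dia not p is true at f.
Satisfying worlds: {b, e, g}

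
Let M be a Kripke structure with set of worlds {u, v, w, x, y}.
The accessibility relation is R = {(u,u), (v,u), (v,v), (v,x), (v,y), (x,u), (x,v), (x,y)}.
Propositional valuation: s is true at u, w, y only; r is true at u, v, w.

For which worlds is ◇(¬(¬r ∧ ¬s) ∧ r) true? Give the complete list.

Let φ = ◇(¬(¬r ∧ ¬s) ∧ r). Evaluate φ at each world:
  u (successors {u}): φ is true.
  v (successors {u, v, x, y}): φ is true.
  w (successors ∅): φ is false.
  x (successors {u, v, y}): φ is true.
  y (successors ∅): φ is false.
For instance, at v:
  At v: ◇(¬(¬r ∧ ¬s) ∧ r) requires ¬(¬r ∧ ¬s) ∧ r at some successor in {u, v, x, y}.
    ¬(¬r ∧ ¬s) ∧ r holds at u, so ◇(¬(¬r ∧ ¬s) ∧ r) is true at v.
Satisfying worlds: {u, v, x}

u, v, x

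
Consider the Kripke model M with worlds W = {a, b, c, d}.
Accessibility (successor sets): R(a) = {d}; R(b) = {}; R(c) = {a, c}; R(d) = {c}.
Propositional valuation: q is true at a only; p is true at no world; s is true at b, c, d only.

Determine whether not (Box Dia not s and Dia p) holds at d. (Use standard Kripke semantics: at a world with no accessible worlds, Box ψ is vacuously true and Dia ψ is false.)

Yes

Recall that Box ψ holds at a world iff ψ holds at every accessible world, and Dia ψ holds iff ψ holds at some accessible world.
At d: Box Dia not s and Dia p is false, so not (Box Dia not s and Dia p) is true.
  At d: Box Dia not s is true, Dia p is false, so Box Dia not s and Dia p is false.
    At d: Box Dia not s requires Dia not s at every successor {c}.
      At c: Dia not s is true.
    So Box Dia not s is true at d.
    At d: Dia p requires p at some successor in {c}.
      At c: p is false.
    So Dia p is false at d.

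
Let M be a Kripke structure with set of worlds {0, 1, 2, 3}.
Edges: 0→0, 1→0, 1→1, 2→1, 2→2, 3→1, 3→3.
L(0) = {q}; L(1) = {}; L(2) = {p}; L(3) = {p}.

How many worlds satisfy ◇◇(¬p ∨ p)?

Let φ = ◇◇(¬p ∨ p). Evaluate φ at each world:
  0 (successors {0}): φ is true.
  1 (successors {0, 1}): φ is true.
  2 (successors {1, 2}): φ is true.
  3 (successors {1, 3}): φ is true.
For instance, at 2:
  At 2: ◇◇(¬p ∨ p) requires ◇(¬p ∨ p) at some successor in {1, 2}.
    ◇(¬p ∨ p) holds at 1, so ◇◇(¬p ∨ p) is true at 2.
      At 1: ◇(¬p ∨ p) requires ¬p ∨ p at some successor in {0, 1}.
        ¬p ∨ p holds at 0, so ◇(¬p ∨ p) is true at 1.
Satisfying worlds: {0, 1, 2, 3}

4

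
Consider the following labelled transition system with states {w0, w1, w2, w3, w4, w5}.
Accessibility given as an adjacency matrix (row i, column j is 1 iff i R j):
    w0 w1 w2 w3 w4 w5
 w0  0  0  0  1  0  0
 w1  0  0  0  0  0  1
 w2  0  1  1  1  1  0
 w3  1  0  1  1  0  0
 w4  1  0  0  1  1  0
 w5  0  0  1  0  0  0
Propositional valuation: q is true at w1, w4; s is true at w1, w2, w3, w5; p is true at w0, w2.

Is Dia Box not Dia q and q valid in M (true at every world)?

No

Recall that Box ψ holds at a world iff ψ holds at every accessible world, and Dia ψ holds iff ψ holds at some accessible world.
Let φ = Dia Box not Dia q and q. Evaluate φ at each world:
  w0 (successors {w3}): φ is false.
  w1 (successors {w5}): φ is false.
  w2 (successors {w1, w2, w3, w4}): φ is false.
  w3 (successors {w0, w2, w3}): φ is false.
  w4 (successors {w0, w3, w4}): φ is true.
  w5 (successors {w2}): φ is false.
Detail at w0 (counterexample):
  At w0: Dia Box not Dia q is false, q is false, so Dia Box not Dia q and q is false.
    At w0: Dia Box not Dia q requires Box not Dia q at some successor in {w3}.
      At w3: Box not Dia q is false.
    So Dia Box not Dia q is false at w0.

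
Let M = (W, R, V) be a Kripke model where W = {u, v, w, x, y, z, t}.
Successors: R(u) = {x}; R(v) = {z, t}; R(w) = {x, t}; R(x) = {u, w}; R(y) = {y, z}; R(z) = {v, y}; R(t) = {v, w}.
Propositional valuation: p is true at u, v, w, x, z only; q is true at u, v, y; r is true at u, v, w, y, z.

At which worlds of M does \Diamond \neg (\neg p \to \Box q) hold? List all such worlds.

Let φ = \Diamond \neg (\neg p \to \Box q). Evaluate φ at each world:
  u (successors {x}): φ is false.
  v (successors {z, t}): φ is true.
  w (successors {x, t}): φ is true.
  x (successors {u, w}): φ is false.
  y (successors {y, z}): φ is true.
  z (successors {v, y}): φ is true.
  t (successors {v, w}): φ is false.
For instance, at t:
  At t: \Diamond \neg (\neg p \to \Box q) requires \neg (\neg p \to \Box q) at some successor in {v, w}.
    At v: \neg (\neg p \to \Box q) is false.
    At w: \neg (\neg p \to \Box q) is false.
  So \Diamond \neg (\neg p \to \Box q) is false at t.
Satisfying worlds: {v, w, y, z}

v, w, y, z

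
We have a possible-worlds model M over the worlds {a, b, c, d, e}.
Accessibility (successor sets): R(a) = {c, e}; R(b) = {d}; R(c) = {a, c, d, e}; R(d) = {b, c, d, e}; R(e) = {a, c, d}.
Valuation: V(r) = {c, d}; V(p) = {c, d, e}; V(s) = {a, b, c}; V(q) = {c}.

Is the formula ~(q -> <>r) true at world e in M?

No

At e: q -> <>r is true, so ~(q -> <>r) is false.
  At e: q is false, <>r is true, so q -> <>r is true.
    At e: <>r requires r at some successor in {a, c, d}.
      r holds at c, so <>r is true at e.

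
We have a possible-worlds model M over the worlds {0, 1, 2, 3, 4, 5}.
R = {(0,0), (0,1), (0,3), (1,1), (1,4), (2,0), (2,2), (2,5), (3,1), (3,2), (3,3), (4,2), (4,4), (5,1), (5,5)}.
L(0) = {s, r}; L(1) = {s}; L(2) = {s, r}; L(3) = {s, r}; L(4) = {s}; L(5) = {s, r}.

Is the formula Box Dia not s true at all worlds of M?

Recall that Box ψ holds at a world iff ψ holds at every accessible world, and Dia ψ holds iff ψ holds at some accessible world.
Let φ = Box Dia not s. Evaluate φ at each world:
  0 (successors {0, 1, 3}): φ is false.
  1 (successors {1, 4}): φ is false.
  2 (successors {0, 2, 5}): φ is false.
  3 (successors {1, 2, 3}): φ is false.
  4 (successors {2, 4}): φ is false.
  5 (successors {1, 5}): φ is false.
Detail at 0 (counterexample):
  At 0: Box Dia not s requires Dia not s at every successor {0, 1, 3}.
    Dia not s fails at 0, so Box Dia not s is false at 0.
      At 0: Dia not s requires not s at some successor in {0, 1, 3}.
        At 0: not s is false.
        At 1: not s is false.
        At 3: not s is false.
      So Dia not s is false at 0.

No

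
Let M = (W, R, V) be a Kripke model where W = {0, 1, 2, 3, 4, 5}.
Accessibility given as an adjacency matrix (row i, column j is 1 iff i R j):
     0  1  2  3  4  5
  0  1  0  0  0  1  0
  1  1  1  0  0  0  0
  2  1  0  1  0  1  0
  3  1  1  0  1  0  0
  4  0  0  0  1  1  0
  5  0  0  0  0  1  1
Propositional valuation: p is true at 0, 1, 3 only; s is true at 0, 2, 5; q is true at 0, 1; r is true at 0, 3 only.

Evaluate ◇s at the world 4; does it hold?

No

Recall that ◇ψ holds at a world iff ψ holds at some accessible world.
At 4: ◇s requires s at some successor in {3, 4}.
  At 3: s is false.
  At 4: s is false.
So ◇s is false at 4.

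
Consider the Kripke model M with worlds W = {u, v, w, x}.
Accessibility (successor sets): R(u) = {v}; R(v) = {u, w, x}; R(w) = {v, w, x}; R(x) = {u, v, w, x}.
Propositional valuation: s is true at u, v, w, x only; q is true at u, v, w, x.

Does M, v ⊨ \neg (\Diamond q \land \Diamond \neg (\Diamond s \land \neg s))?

No

At v: \Diamond q \land \Diamond \neg (\Diamond s \land \neg s) is true, so \neg (\Diamond q \land \Diamond \neg (\Diamond s \land \neg s)) is false.
  At v: \Diamond q is true, \Diamond \neg (\Diamond s \land \neg s) is true, so \Diamond q \land \Diamond \neg (\Diamond s \land \neg s) is true.
    At v: \Diamond q requires q at some successor in {u, w, x}.
      q holds at u, so \Diamond q is true at v.
    At v: \Diamond \neg (\Diamond s \land \neg s) requires \neg (\Diamond s \land \neg s) at some successor in {u, w, x}.
      \neg (\Diamond s \land \neg s) holds at u, so \Diamond \neg (\Diamond s \land \neg s) is true at v.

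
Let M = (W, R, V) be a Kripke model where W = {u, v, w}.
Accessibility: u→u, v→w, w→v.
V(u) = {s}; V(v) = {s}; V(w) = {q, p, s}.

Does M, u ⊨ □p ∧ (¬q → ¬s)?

No

At u: □p is false, ¬q → ¬s is false, so □p ∧ (¬q → ¬s) is false.
  At u: □p requires p at every successor {u}.
    p fails at u, so □p is false at u.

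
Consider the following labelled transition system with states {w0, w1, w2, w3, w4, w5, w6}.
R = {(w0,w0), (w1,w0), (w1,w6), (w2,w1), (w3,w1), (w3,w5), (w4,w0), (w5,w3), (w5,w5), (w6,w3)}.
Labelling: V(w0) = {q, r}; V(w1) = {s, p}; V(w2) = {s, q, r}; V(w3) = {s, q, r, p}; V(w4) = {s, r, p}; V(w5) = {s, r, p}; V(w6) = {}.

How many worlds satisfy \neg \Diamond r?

Let φ = \neg \Diamond r. Evaluate φ at each world:
  w0 (successors {w0}): φ is false.
  w1 (successors {w0, w6}): φ is false.
  w2 (successors {w1}): φ is true.
  w3 (successors {w1, w5}): φ is false.
  w4 (successors {w0}): φ is false.
  w5 (successors {w3, w5}): φ is false.
  w6 (successors {w3}): φ is false.
For instance, at w5:
  At w5: \Diamond r is true, so \neg \Diamond r is false.
    At w5: \Diamond r requires r at some successor in {w3, w5}.
      r holds at w3, so \Diamond r is true at w5.
Satisfying worlds: {w2}

1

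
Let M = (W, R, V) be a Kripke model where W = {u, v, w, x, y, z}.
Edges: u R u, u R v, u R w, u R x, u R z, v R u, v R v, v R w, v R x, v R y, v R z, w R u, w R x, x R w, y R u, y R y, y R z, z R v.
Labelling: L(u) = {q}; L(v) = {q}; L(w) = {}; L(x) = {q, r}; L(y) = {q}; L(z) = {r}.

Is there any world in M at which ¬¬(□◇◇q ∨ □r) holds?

Recall that □ψ holds at a world iff ψ holds at every accessible world, and ◇ψ holds iff ψ holds at some accessible world.
Let φ = ¬¬(□◇◇q ∨ □r). Evaluate φ at each world:
  u (successors {u, v, w, x, z}): φ is true.
  v (successors {u, v, w, x, y, z}): φ is true.
  w (successors {u, x}): φ is true.
  x (successors {w}): φ is true.
  y (successors {u, y, z}): φ is true.
  z (successors {v}): φ is true.
Detail at u (witness):
  At u: ¬(□◇◇q ∨ □r) is false, so ¬¬(□◇◇q ∨ □r) is true.
    At u: □◇◇q ∨ □r is true, so ¬(□◇◇q ∨ □r) is false.
      At u: □◇◇q is true, □r is false, so □◇◇q ∨ □r is true.

Yes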